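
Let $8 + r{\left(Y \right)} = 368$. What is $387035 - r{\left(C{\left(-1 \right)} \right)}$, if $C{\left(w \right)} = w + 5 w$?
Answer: $386675$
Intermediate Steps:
$C{\left(w \right)} = 6 w$
$r{\left(Y \right)} = 360$ ($r{\left(Y \right)} = -8 + 368 = 360$)
$387035 - r{\left(C{\left(-1 \right)} \right)} = 387035 - 360 = 386675$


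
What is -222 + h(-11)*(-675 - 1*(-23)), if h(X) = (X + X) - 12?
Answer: 21946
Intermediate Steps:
h(X) = -12 + 2*X (h(X) = 2*X - 12 = -12 + 2*X)
-222 + h(-11)*(-675 - 1*(-23)) = -222 + (-12 + 2*(-11))*(-675 - 1*(-23)) = -222 + (-12 - 22)*(-675 + 23) = -222 - 34*(-652) = -222 + 22168 = 21946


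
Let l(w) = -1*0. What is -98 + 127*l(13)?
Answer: -98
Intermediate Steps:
l(w) = 0
-98 + 127*l(13) = -98 + 127*0 = -98 + 0 = -98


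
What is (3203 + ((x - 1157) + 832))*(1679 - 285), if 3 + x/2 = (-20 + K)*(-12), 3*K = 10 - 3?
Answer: 4594624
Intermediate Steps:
K = 7/3 (K = (10 - 3)/3 = (⅓)*7 = 7/3 ≈ 2.3333)
x = 418 (x = -6 + 2*((-20 + 7/3)*(-12)) = -6 + 2*(-53/3*(-12)) = -6 + 2*212 = -6 + 424 = 418)
(3203 + ((x - 1157) + 832))*(1679 - 285) = (3203 + ((418 - 1157) + 832))*(1679 - 285) = (3203 + (-739 + 832))*1394 = (3203 + 93)*1394 = 3296*1394 = 4594624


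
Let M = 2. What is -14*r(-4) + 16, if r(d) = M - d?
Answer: -68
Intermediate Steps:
r(d) = 2 - d
-14*r(-4) + 16 = -14*(2 - 1*(-4)) + 16 = -14*(2 + 4) + 16 = -14*6 + 16 = -84 + 16 = -68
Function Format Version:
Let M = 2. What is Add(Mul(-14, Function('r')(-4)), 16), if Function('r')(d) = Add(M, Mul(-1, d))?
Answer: -68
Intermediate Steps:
Function('r')(d) = Add(2, Mul(-1, d))
Add(Mul(-14, Function('r')(-4)), 16) = Add(Mul(-14, Add(2, Mul(-1, -4))), 16) = Add(Mul(-14, Add(2, 4)), 16) = Add(Mul(-14, 6), 16) = Add(-84, 16) = -68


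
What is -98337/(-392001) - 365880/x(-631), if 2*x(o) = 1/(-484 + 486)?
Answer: -191233735061/130667 ≈ -1.4635e+6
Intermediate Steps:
x(o) = ¼ (x(o) = 1/(2*(-484 + 486)) = (½)/2 = (½)*(½) = ¼)
-98337/(-392001) - 365880/x(-631) = -98337/(-392001) - 365880/¼ = -98337*(-1/392001) - 365880*4 = 32779/130667 - 1463520 = -191233735061/130667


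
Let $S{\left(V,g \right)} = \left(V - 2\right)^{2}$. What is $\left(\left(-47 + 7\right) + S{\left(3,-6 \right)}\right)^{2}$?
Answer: $1521$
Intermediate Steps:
$S{\left(V,g \right)} = \left(-2 + V\right)^{2}$
$\left(\left(-47 + 7\right) + S{\left(3,-6 \right)}\right)^{2} = \left(\left(-47 + 7\right) + \left(-2 + 3\right)^{2}\right)^{2} = \left(-40 + 1^{2}\right)^{2} = \left(-40 + 1\right)^{2} = \left(-39\right)^{2} = 1521$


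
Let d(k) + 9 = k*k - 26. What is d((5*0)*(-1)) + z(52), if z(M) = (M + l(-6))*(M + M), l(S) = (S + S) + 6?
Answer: 4749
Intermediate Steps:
l(S) = 6 + 2*S (l(S) = 2*S + 6 = 6 + 2*S)
d(k) = -35 + k**2 (d(k) = -9 + (k*k - 26) = -9 + (k**2 - 26) = -9 + (-26 + k**2) = -35 + k**2)
z(M) = 2*M*(-6 + M) (z(M) = (M + (6 + 2*(-6)))*(M + M) = (M + (6 - 12))*(2*M) = (M - 6)*(2*M) = (-6 + M)*(2*M) = 2*M*(-6 + M))
d((5*0)*(-1)) + z(52) = (-35 + ((5*0)*(-1))**2) + 2*52*(-6 + 52) = (-35 + (0*(-1))**2) + 2*52*46 = (-35 + 0**2) + 4784 = (-35 + 0) + 4784 = -35 + 4784 = 4749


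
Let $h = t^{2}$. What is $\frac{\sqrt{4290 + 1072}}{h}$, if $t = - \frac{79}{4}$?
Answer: $\frac{16 \sqrt{5362}}{6241} \approx 0.18773$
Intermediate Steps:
$t = - \frac{79}{4}$ ($t = \left(-79\right) \frac{1}{4} = - \frac{79}{4} \approx -19.75$)
$h = \frac{6241}{16}$ ($h = \left(- \frac{79}{4}\right)^{2} = \frac{6241}{16} \approx 390.06$)
$\frac{\sqrt{4290 + 1072}}{h} = \frac{\sqrt{4290 + 1072}}{\frac{6241}{16}} = \sqrt{5362} \cdot \frac{16}{6241} = \frac{16 \sqrt{5362}}{6241}$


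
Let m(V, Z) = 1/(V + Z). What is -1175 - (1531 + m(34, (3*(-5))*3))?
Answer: -29765/11 ≈ -2705.9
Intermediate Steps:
-1175 - (1531 + m(34, (3*(-5))*3)) = -1175 - (1531 + 1/(34 + (3*(-5))*3)) = -1175 - (1531 + 1/(34 - 15*3)) = -1175 - (1531 + 1/(34 - 45)) = -1175 - (1531 + 1/(-11)) = -1175 - (1531 - 1/11) = -1175 - 1*16840/11 = -1175 - 16840/11 = -29765/11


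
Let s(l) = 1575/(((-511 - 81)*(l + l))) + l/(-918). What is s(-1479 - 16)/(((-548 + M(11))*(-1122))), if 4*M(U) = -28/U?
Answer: 52954309/20005205553216 ≈ 2.6470e-6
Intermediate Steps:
M(U) = -7/U (M(U) = (-28/U)/4 = -7/U)
s(l) = -1575/(1184*l) - l/918 (s(l) = 1575/((-1184*l)) + l*(-1/918) = 1575/((-1184*l)) - l/918 = 1575*(-1/(1184*l)) - l/918 = -1575/(1184*l) - l/918)
s(-1479 - 16)/(((-548 + M(11))*(-1122))) = (-1575/(1184*(-1479 - 16)) - (-1479 - 16)/918)/(((-548 - 7/11)*(-1122))) = (-1575/1184/(-1495) - 1/918*(-1495))/(((-548 - 7*1/11)*(-1122))) = (-1575/1184*(-1/1495) + 1495/918)/(((-548 - 7/11)*(-1122))) = (315/354016 + 1495/918)/((-6035/11*(-1122))) = (264771545/162493344)/615570 = (264771545/162493344)*(1/615570) = 52954309/20005205553216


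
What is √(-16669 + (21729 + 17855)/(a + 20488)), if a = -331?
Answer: I*√6771894299493/20157 ≈ 129.1*I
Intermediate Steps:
√(-16669 + (21729 + 17855)/(a + 20488)) = √(-16669 + (21729 + 17855)/(-331 + 20488)) = √(-16669 + 39584/20157) = √(-335957449/20157) = I*√6771894299493/20157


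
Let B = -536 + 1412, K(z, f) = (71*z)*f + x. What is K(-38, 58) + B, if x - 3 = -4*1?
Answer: -155609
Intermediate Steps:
x = -1 (x = 3 - 4*1 = 3 - 4 = -1)
K(z, f) = -1 + 71*f*z (K(z, f) = (71*z)*f - 1 = 71*f*z - 1 = -1 + 71*f*z)
B = 876
K(-38, 58) + B = (-1 + 71*58*(-38)) + 876 = (-1 - 156484) + 876 = -156485 + 876 = -155609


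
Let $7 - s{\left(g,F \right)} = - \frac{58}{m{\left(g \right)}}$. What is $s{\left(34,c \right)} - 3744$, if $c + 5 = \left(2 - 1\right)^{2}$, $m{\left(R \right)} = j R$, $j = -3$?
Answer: $- \frac{190616}{51} \approx -3737.6$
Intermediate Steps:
$m{\left(R \right)} = - 3 R$
$c = -4$ ($c = -5 + \left(2 - 1\right)^{2} = -5 + 1^{2} = -5 + 1 = -4$)
$s{\left(g,F \right)} = 7 - \frac{58}{3 g}$ ($s{\left(g,F \right)} = 7 - - \frac{58}{\left(-3\right) g} = 7 - - 58 \left(- \frac{1}{3 g}\right) = 7 - \frac{58}{3 g}$)
$s{\left(34,c \right)} - 3744 = \left(7 - \frac{58}{3 \cdot 34}\right) - 3744 = \left(7 - \frac{29}{51}\right) - 3744 = \frac{328}{51} - 3744 = - \frac{190616}{51}$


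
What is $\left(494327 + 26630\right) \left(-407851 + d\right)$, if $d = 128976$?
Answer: $-145281883375$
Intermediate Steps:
$\left(494327 + 26630\right) \left(-407851 + d\right) = \left(494327 + 26630\right) \left(-407851 + 128976\right) = 520957 \left(-278875\right) = -145281883375$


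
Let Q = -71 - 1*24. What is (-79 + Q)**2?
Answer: 30276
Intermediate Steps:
Q = -95 (Q = -71 - 24 = -95)
(-79 + Q)**2 = (-79 - 95)**2 = (-174)**2 = 30276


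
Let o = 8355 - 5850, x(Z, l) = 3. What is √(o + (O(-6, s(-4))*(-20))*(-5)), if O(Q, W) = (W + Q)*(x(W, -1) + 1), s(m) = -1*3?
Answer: I*√1095 ≈ 33.091*I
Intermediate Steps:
s(m) = -3
O(Q, W) = 4*Q + 4*W (O(Q, W) = (W + Q)*(3 + 1) = (Q + W)*4 = 4*Q + 4*W)
o = 2505
√(o + (O(-6, s(-4))*(-20))*(-5)) = √(2505 + ((4*(-6) + 4*(-3))*(-20))*(-5)) = √(2505 + ((-24 - 12)*(-20))*(-5)) = √(2505 - 36*(-20)*(-5)) = √(2505 + 720*(-5)) = √(2505 - 3600) = √(-1095) = I*√1095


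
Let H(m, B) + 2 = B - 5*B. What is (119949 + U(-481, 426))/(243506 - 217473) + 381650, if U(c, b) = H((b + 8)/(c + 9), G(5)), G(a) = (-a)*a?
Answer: 9935614497/26033 ≈ 3.8165e+5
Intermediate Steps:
G(a) = -a²
H(m, B) = -2 - 4*B (H(m, B) = -2 + (B - 5*B) = -2 - 4*B)
U(c, b) = 98 (U(c, b) = -2 - (-4)*5² = -2 - (-4)*25 = -2 - 4*(-25) = -2 + 100 = 98)
(119949 + U(-481, 426))/(243506 - 217473) + 381650 = (119949 + 98)/(243506 - 217473) + 381650 = 120047/26033 + 381650 = 9935614497/26033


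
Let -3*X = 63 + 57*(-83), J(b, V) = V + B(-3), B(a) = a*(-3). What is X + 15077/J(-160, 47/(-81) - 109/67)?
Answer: 139184819/36865 ≈ 3775.5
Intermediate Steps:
B(a) = -3*a
J(b, V) = 9 + V (J(b, V) = V - 3*(-3) = V + 9 = 9 + V)
X = 1556 (X = -(63 + 57*(-83))/3 = -(63 - 4731)/3 = -⅓*(-4668) = 1556)
X + 15077/J(-160, 47/(-81) - 109/67) = 1556 + 15077/(9 + (47/(-81) - 109/67)) = 1556 + 15077/(9 + (47*(-1/81) - 109*1/67)) = 1556 + 15077/(9 + (-47/81 - 109/67)) = 1556 + 15077/(9 - 11978/5427) = 1556 + 15077/(36865/5427) = 1556 + 15077*(5427/36865) = 1556 + 81822879/36865 = 139184819/36865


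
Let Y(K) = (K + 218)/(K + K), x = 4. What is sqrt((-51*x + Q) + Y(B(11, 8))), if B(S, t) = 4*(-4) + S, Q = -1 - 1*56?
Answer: I*sqrt(28230)/10 ≈ 16.802*I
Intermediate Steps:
Q = -57 (Q = -1 - 56 = -57)
B(S, t) = -16 + S
Y(K) = (218 + K)/(2*K) (Y(K) = (218 + K)/((2*K)) = (218 + K)*(1/(2*K)) = (218 + K)/(2*K))
sqrt((-51*x + Q) + Y(B(11, 8))) = sqrt((-51*4 - 57) + (218 + (-16 + 11))/(2*(-16 + 11))) = sqrt((-204 - 57) + (1/2)*(218 - 5)/(-5)) = sqrt(-261 + (1/2)*(-1/5)*213) = sqrt(-261 - 213/10) = sqrt(-2823/10) = I*sqrt(28230)/10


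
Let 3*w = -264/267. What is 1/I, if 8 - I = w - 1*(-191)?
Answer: -267/48773 ≈ -0.0054743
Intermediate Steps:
w = -88/267 (w = (-264/267)/3 = (-264*1/267)/3 = (1/3)*(-88/89) = -88/267 ≈ -0.32959)
I = -48773/267 (I = 8 - (-88/267 - 1*(-191)) = 8 - (-88/267 + 191) = 8 - 1*50909/267 = 8 - 50909/267 = -48773/267 ≈ -182.67)
1/I = 1/(-48773/267) = -267/48773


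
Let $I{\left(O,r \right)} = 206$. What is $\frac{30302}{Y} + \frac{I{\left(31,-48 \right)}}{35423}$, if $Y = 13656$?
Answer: $\frac{538100441}{241868244} \approx 2.2248$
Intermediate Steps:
$\frac{30302}{Y} + \frac{I{\left(31,-48 \right)}}{35423} = \frac{30302}{13656} + \frac{206}{35423} = 30302 \cdot \frac{1}{13656} + 206 \cdot \frac{1}{35423} = \frac{15151}{6828} + \frac{206}{35423} = \frac{538100441}{241868244}$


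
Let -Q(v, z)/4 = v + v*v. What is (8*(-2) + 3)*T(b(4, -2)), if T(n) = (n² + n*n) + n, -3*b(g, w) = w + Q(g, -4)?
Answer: -178022/9 ≈ -19780.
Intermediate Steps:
Q(v, z) = -4*v - 4*v² (Q(v, z) = -4*(v + v*v) = -4*(v + v²) = -4*v - 4*v²)
b(g, w) = -w/3 + 4*g*(1 + g)/3 (b(g, w) = -(w - 4*g*(1 + g))/3 = -w/3 + 4*g*(1 + g)/3)
T(n) = n + 2*n² (T(n) = (n² + n²) + n = 2*n² + n = n + 2*n²)
(8*(-2) + 3)*T(b(4, -2)) = (8*(-2) + 3)*((-⅓*(-2) + (4/3)*4*(1 + 4))*(1 + 2*(-⅓*(-2) + (4/3)*4*(1 + 4)))) = (-16 + 3)*((⅔ + (4/3)*4*5)*(1 + 2*(⅔ + (4/3)*4*5))) = -13*(⅔ + 80/3)*(1 + 2*(⅔ + 80/3)) = -1066*(1 + 2*(82/3))/3 = -1066*(1 + 164/3)/3 = -1066*167/(3*3) = -13*13694/9 = -178022/9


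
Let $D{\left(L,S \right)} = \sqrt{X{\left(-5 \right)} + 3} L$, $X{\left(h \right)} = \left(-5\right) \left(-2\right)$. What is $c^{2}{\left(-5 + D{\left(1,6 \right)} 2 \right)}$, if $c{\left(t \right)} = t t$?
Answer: $11129 - 3080 \sqrt{13} \approx 23.902$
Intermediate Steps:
$X{\left(h \right)} = 10$
$D{\left(L,S \right)} = L \sqrt{13}$ ($D{\left(L,S \right)} = \sqrt{10 + 3} L = \sqrt{13} L = L \sqrt{13}$)
$c{\left(t \right)} = t^{2}$
$c^{2}{\left(-5 + D{\left(1,6 \right)} 2 \right)} = \left(\left(-5 + 1 \sqrt{13} \cdot 2\right)^{2}\right)^{2} = \left(\left(-5 + \sqrt{13} \cdot 2\right)^{2}\right)^{2} = \left(\left(-5 + 2 \sqrt{13}\right)^{2}\right)^{2} = \left(-5 + 2 \sqrt{13}\right)^{4}$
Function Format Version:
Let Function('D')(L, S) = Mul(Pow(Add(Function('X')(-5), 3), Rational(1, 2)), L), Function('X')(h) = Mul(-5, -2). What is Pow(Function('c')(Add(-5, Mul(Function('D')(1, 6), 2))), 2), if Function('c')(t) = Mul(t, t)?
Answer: Add(11129, Mul(-3080, Pow(13, Rational(1, 2)))) ≈ 23.902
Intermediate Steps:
Function('X')(h) = 10
Function('D')(L, S) = Mul(L, Pow(13, Rational(1, 2))) (Function('D')(L, S) = Mul(Pow(Add(10, 3), Rational(1, 2)), L) = Mul(Pow(13, Rational(1, 2)), L) = Mul(L, Pow(13, Rational(1, 2))))
Function('c')(t) = Pow(t, 2)
Pow(Function('c')(Add(-5, Mul(Function('D')(1, 6), 2))), 2) = Pow(Pow(Add(-5, Mul(Mul(1, Pow(13, Rational(1, 2))), 2)), 2), 2) = Pow(Pow(Add(-5, Mul(Pow(13, Rational(1, 2)), 2)), 2), 2) = Pow(Pow(Add(-5, Mul(2, Pow(13, Rational(1, 2)))), 2), 2) = Pow(Add(-5, Mul(2, Pow(13, Rational(1, 2)))), 4)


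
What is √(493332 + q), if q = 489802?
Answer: √983134 ≈ 991.53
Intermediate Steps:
√(493332 + q) = √(493332 + 489802) = √983134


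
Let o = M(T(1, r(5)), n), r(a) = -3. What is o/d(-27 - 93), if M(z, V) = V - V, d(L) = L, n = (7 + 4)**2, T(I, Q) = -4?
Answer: 0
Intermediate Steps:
n = 121 (n = 11**2 = 121)
M(z, V) = 0
o = 0
o/d(-27 - 93) = 0/(-27 - 93) = 0/(-120) = 0*(-1/120) = 0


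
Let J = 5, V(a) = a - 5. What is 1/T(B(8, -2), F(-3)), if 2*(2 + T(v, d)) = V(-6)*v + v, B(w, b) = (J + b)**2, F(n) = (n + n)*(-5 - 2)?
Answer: -1/47 ≈ -0.021277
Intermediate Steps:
V(a) = -5 + a
F(n) = -14*n (F(n) = (2*n)*(-7) = -14*n)
B(w, b) = (5 + b)**2
T(v, d) = -2 - 5*v (T(v, d) = -2 + ((-5 - 6)*v + v)/2 = -2 + (-11*v + v)/2 = -2 + (-10*v)/2 = -2 - 5*v)
1/T(B(8, -2), F(-3)) = 1/(-2 - 5*(5 - 2)**2) = 1/(-2 - 5*3**2) = 1/(-2 - 5*9) = 1/(-2 - 45) = 1/(-47) = -1/47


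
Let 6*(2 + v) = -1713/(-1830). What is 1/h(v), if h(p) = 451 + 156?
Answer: 1/607 ≈ 0.0016474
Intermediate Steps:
v = -6749/3660 (v = -2 + (-1713/(-1830))/6 = -2 + (-1713*(-1/1830))/6 = -2 + (⅙)*(571/610) = -2 + 571/3660 = -6749/3660 ≈ -1.8440)
h(p) = 607
1/h(v) = 1/607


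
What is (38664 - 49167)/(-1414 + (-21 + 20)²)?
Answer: 1167/157 ≈ 7.4331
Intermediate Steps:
(38664 - 49167)/(-1414 + (-21 + 20)²) = -10503/(-1414 + (-1)²) = -10503/(-1414 + 1) = -10503/(-1413) = -10503*(-1/1413) = 1167/157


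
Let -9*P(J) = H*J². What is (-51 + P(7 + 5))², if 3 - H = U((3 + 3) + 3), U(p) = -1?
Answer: 13225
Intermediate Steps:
H = 4 (H = 3 - 1*(-1) = 3 + 1 = 4)
P(J) = -4*J²/9
(-51 + P(7 + 5))² = (-51 - 4*(7 + 5)²/9)² = (-51 - 4/9*12²)² = (-51 - 4/9*144)² = (-51 - 64)² = (-115)² = 13225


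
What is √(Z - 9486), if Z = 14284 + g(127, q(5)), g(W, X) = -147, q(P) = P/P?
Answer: √4651 ≈ 68.198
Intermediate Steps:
q(P) = 1
Z = 14137 (Z = 14284 - 147 = 14137)
√(Z - 9486) = √(14137 - 9486) = √4651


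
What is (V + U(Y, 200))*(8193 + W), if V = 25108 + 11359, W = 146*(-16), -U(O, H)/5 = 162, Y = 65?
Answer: 208843049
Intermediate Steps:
U(O, H) = -810 (U(O, H) = -5*162 = -810)
W = -2336
V = 36467
(V + U(Y, 200))*(8193 + W) = (36467 - 810)*(8193 - 2336) = 35657*5857 = 208843049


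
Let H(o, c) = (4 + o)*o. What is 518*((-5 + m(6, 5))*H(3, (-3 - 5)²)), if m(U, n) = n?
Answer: 0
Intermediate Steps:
H(o, c) = o*(4 + o)
518*((-5 + m(6, 5))*H(3, (-3 - 5)²)) = 518*((-5 + 5)*(3*(4 + 3))) = 518*(0*(3*7)) = 518*(0*21) = 518*0 = 0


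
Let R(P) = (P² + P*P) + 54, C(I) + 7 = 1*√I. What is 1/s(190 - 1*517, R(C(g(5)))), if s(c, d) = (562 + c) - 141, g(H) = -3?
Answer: 1/94 ≈ 0.010638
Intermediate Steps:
C(I) = -7 + √I (C(I) = -7 + 1*√I = -7 + √I)
R(P) = 54 + 2*P² (R(P) = (P² + P²) + 54 = 2*P² + 54 = 54 + 2*P²)
s(c, d) = 421 + c
1/s(190 - 1*517, R(C(g(5)))) = 1/(421 + (190 - 1*517)) = 1/(421 + (190 - 517)) = 1/(421 - 327) = 1/94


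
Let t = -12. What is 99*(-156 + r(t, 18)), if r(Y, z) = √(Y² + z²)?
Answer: -15444 + 594*√13 ≈ -13302.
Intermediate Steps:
99*(-156 + r(t, 18)) = 99*(-156 + √((-12)² + 18²)) = 99*(-156 + √(144 + 324)) = 99*(-156 + √468) = 99*(-156 + 6*√13) = -15444 + 594*√13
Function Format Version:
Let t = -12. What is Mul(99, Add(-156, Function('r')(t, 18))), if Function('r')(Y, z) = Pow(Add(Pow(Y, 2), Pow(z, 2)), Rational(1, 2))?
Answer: Add(-15444, Mul(594, Pow(13, Rational(1, 2)))) ≈ -13302.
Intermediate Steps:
Mul(99, Add(-156, Function('r')(t, 18))) = Mul(99, Add(-156, Pow(Add(Pow(-12, 2), Pow(18, 2)), Rational(1, 2)))) = Mul(99, Add(-156, Pow(Add(144, 324), Rational(1, 2)))) = Mul(99, Add(-156, Pow(468, Rational(1, 2)))) = Mul(99, Add(-156, Mul(6, Pow(13, Rational(1, 2))))) = Add(-15444, Mul(594, Pow(13, Rational(1, 2))))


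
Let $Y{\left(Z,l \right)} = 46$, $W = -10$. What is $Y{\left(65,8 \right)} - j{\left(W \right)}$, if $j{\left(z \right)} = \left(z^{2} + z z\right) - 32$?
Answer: $-122$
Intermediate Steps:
$j{\left(z \right)} = -32 + 2 z^{2}$ ($j{\left(z \right)} = \left(z^{2} + z^{2}\right) - 32 = 2 z^{2} - 32 = -32 + 2 z^{2}$)
$Y{\left(65,8 \right)} - j{\left(W \right)} = 46 - \left(-32 + 2 \left(-10\right)^{2}\right) = 46 - \left(-32 + 2 \cdot 100\right) = 46 - \left(-32 + 200\right) = 46 - 168 = -122$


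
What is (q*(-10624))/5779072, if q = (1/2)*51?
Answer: -4233/90298 ≈ -0.046878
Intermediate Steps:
q = 51/2 (q = (1*(½))*51 = (½)*51 = 51/2 ≈ 25.500)
(q*(-10624))/5779072 = ((51/2)*(-10624))/5779072 = -270912*1/5779072 = -4233/90298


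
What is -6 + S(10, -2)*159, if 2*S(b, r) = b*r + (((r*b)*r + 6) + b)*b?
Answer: 42924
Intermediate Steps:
S(b, r) = b*r/2 + b*(6 + b + b*r²)/2 (S(b, r) = (b*r + (((r*b)*r + 6) + b)*b)/2 = (b*r + (((b*r)*r + 6) + b)*b)/2 = (b*r + ((b*r² + 6) + b)*b)/2 = (b*r + ((6 + b*r²) + b)*b)/2 = (b*r + (6 + b + b*r²)*b)/2 = (b*r + b*(6 + b + b*r²))/2 = b*r/2 + b*(6 + b + b*r²)/2)
-6 + S(10, -2)*159 = -6 + ((½)*10*(6 + 10 - 2 + 10*(-2)²))*159 = -6 + ((½)*10*(6 + 10 - 2 + 10*4))*159 = -6 + ((½)*10*(6 + 10 - 2 + 40))*159 = -6 + ((½)*10*54)*159 = -6 + 270*159 = -6 + 42930 = 42924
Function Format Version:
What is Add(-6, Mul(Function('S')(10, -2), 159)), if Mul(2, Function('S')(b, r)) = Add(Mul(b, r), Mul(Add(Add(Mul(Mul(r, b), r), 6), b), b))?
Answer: 42924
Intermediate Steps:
Function('S')(b, r) = Add(Mul(Rational(1, 2), b, r), Mul(Rational(1, 2), b, Add(6, b, Mul(b, Pow(r, 2))))) (Function('S')(b, r) = Mul(Rational(1, 2), Add(Mul(b, r), Mul(Add(Add(Mul(Mul(r, b), r), 6), b), b))) = Mul(Rational(1, 2), Add(Mul(b, r), Mul(Add(Add(Mul(Mul(b, r), r), 6), b), b))) = Mul(Rational(1, 2), Add(Mul(b, r), Mul(Add(Add(Mul(b, Pow(r, 2)), 6), b), b))) = Mul(Rational(1, 2), Add(Mul(b, r), Mul(Add(Add(6, Mul(b, Pow(r, 2))), b), b))) = Mul(Rational(1, 2), Add(Mul(b, r), Mul(Add(6, b, Mul(b, Pow(r, 2))), b))) = Mul(Rational(1, 2), Add(Mul(b, r), Mul(b, Add(6, b, Mul(b, Pow(r, 2)))))) = Add(Mul(Rational(1, 2), b, r), Mul(Rational(1, 2), b, Add(6, b, Mul(b, Pow(r, 2))))))
Add(-6, Mul(Function('S')(10, -2), 159)) = Add(-6, Mul(Mul(Rational(1, 2), 10, Add(6, 10, -2, Mul(10, Pow(-2, 2)))), 159)) = Add(-6, Mul(Mul(Rational(1, 2), 10, Add(6, 10, -2, Mul(10, 4))), 159)) = Add(-6, Mul(Mul(Rational(1, 2), 10, Add(6, 10, -2, 40)), 159)) = Add(-6, Mul(Mul(Rational(1, 2), 10, 54), 159)) = Add(-6, Mul(270, 159)) = Add(-6, 42930) = 42924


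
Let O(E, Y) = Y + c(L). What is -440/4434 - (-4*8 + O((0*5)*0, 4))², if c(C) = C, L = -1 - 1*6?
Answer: -2716045/2217 ≈ -1225.1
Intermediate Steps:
L = -7 (L = -1 - 6 = -7)
O(E, Y) = -7 + Y (O(E, Y) = Y - 7 = -7 + Y)
-440/4434 - (-4*8 + O((0*5)*0, 4))² = -440/4434 - (-4*8 + (-7 + 4))² = -440*1/4434 - (-32 - 3)² = -220/2217 - 1*(-35)² = -220/2217 - 1*1225 = -220/2217 - 1225 = -2716045/2217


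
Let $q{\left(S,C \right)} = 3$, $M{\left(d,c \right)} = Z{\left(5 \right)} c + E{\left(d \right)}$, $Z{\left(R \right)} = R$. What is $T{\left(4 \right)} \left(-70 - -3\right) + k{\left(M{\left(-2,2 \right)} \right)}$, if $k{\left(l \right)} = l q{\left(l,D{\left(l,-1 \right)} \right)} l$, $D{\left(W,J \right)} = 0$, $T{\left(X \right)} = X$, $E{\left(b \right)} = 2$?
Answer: $164$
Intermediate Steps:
$M{\left(d,c \right)} = 2 + 5 c$ ($M{\left(d,c \right)} = 5 c + 2 = 2 + 5 c$)
$k{\left(l \right)} = 3 l^{2}$ ($k{\left(l \right)} = l 3 l = 3 l l = 3 l^{2}$)
$T{\left(4 \right)} \left(-70 - -3\right) + k{\left(M{\left(-2,2 \right)} \right)} = 4 \left(-70 - -3\right) + 3 \left(2 + 5 \cdot 2\right)^{2} = 4 \left(-70 + 3\right) + 3 \left(2 + 10\right)^{2} = 4 \left(-67\right) + 3 \cdot 12^{2} = -268 + 3 \cdot 144 = -268 + 432 = 164$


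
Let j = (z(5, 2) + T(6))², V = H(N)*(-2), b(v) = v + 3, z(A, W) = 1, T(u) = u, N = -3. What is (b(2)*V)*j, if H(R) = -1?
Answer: 490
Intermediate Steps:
b(v) = 3 + v
V = 2 (V = -1*(-2) = 2)
j = 49 (j = (1 + 6)² = 7² = 49)
(b(2)*V)*j = ((3 + 2)*2)*49 = (5*2)*49 = 10*49 = 490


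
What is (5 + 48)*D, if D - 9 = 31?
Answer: 2120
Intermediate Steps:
D = 40 (D = 9 + 31 = 40)
(5 + 48)*D = (5 + 48)*40 = 53*40 = 2120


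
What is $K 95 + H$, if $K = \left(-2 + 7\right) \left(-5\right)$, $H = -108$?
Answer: $-2483$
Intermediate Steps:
$K = -25$ ($K = 5 \left(-5\right) = -25$)
$K 95 + H = \left(-25\right) 95 - 108 = -2375 - 108 = -2483$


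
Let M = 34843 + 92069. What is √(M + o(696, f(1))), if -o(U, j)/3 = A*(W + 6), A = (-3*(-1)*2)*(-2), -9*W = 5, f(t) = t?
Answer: 2*√31777 ≈ 356.52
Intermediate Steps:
M = 126912
W = -5/9 (W = -⅑*5 = -5/9 ≈ -0.55556)
A = -12 (A = (3*2)*(-2) = 6*(-2) = -12)
o(U, j) = 196 (o(U, j) = -(-36)*(-5/9 + 6) = -(-36)*49/9 = -3*(-196/3) = 196)
√(M + o(696, f(1))) = √(126912 + 196) = √127108 = 2*√31777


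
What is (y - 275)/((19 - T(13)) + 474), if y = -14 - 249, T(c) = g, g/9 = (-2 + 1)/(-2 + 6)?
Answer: -2152/1981 ≈ -1.0863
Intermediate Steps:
g = -9/4 (g = 9*((-2 + 1)/(-2 + 6)) = 9*(-1/4) = -9/4 ≈ -2.2500)
T(c) = -9/4
y = -263
(y - 275)/((19 - T(13)) + 474) = (-263 - 275)/((19 - 1*(-9/4)) + 474) = -538/((19 + 9/4) + 474) = -538/(85/4 + 474) = -538/1981/4 = -538*4/1981 = -2152/1981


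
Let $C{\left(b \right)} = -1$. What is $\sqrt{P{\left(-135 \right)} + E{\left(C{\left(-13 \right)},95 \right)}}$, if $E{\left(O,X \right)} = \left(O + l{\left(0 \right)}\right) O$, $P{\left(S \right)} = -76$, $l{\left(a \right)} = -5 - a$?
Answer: $i \sqrt{70} \approx 8.3666 i$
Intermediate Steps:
$E{\left(O,X \right)} = O \left(-5 + O\right)$ ($E{\left(O,X \right)} = \left(O - 5\right) O = \left(-5 + O\right) O = O \left(-5 + O\right)$)
$\sqrt{P{\left(-135 \right)} + E{\left(C{\left(-13 \right)},95 \right)}} = \sqrt{-76 - \left(-5 - 1\right)} = \sqrt{-76 - -6} = \sqrt{-76 + 6} = \sqrt{-70} = i \sqrt{70}$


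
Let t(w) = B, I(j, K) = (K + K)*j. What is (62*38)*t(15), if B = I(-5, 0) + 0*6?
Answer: 0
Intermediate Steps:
I(j, K) = 2*K*j (I(j, K) = (2*K)*j = 2*K*j)
B = 0 (B = 2*0*(-5) + 0*6 = 0 + 0 = 0)
t(w) = 0
(62*38)*t(15) = (62*38)*0 = 2356*0 = 0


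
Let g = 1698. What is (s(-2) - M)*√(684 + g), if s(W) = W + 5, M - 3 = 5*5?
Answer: -25*√2382 ≈ -1220.1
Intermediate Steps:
M = 28 (M = 3 + 5*5 = 3 + 25 = 28)
s(W) = 5 + W
(s(-2) - M)*√(684 + g) = ((5 - 2) - 1*28)*√(684 + 1698) = (3 - 28)*√2382 = -25*√2382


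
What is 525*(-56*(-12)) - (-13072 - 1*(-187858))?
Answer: 178014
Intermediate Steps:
525*(-56*(-12)) - (-13072 - 1*(-187858)) = 525*672 - (-13072 + 187858) = 352800 - 1*174786 = 352800 - 174786 = 178014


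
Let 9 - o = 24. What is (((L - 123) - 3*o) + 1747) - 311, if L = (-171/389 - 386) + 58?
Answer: 400499/389 ≈ 1029.6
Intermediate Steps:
o = -15 (o = 9 - 1*24 = 9 - 24 = -15)
L = -127763/389 (L = (-171*1/389 - 386) + 58 = (-171/389 - 386) + 58 = -150325/389 + 58 = -127763/389 ≈ -328.44)
(((L - 123) - 3*o) + 1747) - 311 = (((-127763/389 - 123) - 3*(-15)) + 1747) - 311 = ((-175610/389 + 45) + 1747) - 311 = (-158105/389 + 1747) - 311 = 521478/389 - 311 = 400499/389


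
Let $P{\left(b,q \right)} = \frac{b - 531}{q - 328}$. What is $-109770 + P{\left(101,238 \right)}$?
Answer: $- \frac{987887}{9} \approx -1.0977 \cdot 10^{5}$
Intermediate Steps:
$P{\left(b,q \right)} = \frac{-531 + b}{-328 + q}$
$-109770 + P{\left(101,238 \right)} = -109770 + \frac{-531 + 101}{-328 + 238} = -109770 + \frac{1}{-90} \left(-430\right) = -109770 - - \frac{43}{9} = -109770 + \frac{43}{9} = - \frac{987887}{9}$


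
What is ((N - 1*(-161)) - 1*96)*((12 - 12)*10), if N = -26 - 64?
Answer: 0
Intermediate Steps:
N = -90
((N - 1*(-161)) - 1*96)*((12 - 12)*10) = ((-90 - 1*(-161)) - 1*96)*((12 - 12)*10) = ((-90 + 161) - 96)*(0*10) = (71 - 96)*0 = -25*0 = 0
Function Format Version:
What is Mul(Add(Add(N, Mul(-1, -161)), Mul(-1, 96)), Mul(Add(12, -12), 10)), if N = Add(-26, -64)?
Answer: 0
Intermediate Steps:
N = -90
Mul(Add(Add(N, Mul(-1, -161)), Mul(-1, 96)), Mul(Add(12, -12), 10)) = Mul(Add(Add(-90, Mul(-1, -161)), Mul(-1, 96)), Mul(Add(12, -12), 10)) = Mul(Add(Add(-90, 161), -96), Mul(0, 10)) = Mul(Add(71, -96), 0) = Mul(-25, 0) = 0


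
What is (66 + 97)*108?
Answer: 17604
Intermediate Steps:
(66 + 97)*108 = 163*108 = 17604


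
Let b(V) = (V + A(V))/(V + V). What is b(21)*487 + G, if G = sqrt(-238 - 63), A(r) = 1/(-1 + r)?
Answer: 205027/840 + I*sqrt(301) ≈ 244.08 + 17.349*I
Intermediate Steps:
G = I*sqrt(301) (G = sqrt(-301) = I*sqrt(301) ≈ 17.349*I)
b(V) = (V + 1/(-1 + V))/(2*V) (b(V) = (V + 1/(-1 + V))/(V + V) = (V + 1/(-1 + V))/((2*V)) = (V + 1/(-1 + V))*(1/(2*V)) = (V + 1/(-1 + V))/(2*V))
b(21)*487 + G = ((1/2)*(1 + 21*(-1 + 21))/(21*(-1 + 21)))*487 + I*sqrt(301) = ((1/2)*(1/21)*(1 + 21*20)/20)*487 + I*sqrt(301) = ((1/2)*(1/21)*(1/20)*(1 + 420))*487 + I*sqrt(301) = ((1/2)*(1/21)*(1/20)*421)*487 + I*sqrt(301) = (421/840)*487 + I*sqrt(301) = 205027/840 + I*sqrt(301)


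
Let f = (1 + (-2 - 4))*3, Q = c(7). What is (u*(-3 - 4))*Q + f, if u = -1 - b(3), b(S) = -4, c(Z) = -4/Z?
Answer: -3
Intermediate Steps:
Q = -4/7 ≈ -0.57143
f = -15 (f = (1 - 6)*3 = -5*3 = -15)
u = 3 (u = -1 - 1*(-4) = -1 + 4 = 3)
(u*(-3 - 4))*Q + f = (3*(-3 - 4))*(-4/7) - 15 = (3*(-7))*(-4/7) - 15 = -21*(-4/7) - 15 = 12 - 15 = -3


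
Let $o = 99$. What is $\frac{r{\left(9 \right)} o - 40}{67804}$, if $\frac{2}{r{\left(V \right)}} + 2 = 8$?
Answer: $- \frac{7}{67804} \approx -0.00010324$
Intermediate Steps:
$r{\left(V \right)} = \frac{1}{3}$ ($r{\left(V \right)} = \frac{2}{-2 + 8} = \frac{2}{6} = 2 \cdot \frac{1}{6} = \frac{1}{3}$)
$\frac{r{\left(9 \right)} o - 40}{67804} = \frac{\frac{1}{3} \cdot 99 - 40}{67804} = \left(33 - 40\right) \frac{1}{67804} = \left(-7\right) \frac{1}{67804} = - \frac{7}{67804}$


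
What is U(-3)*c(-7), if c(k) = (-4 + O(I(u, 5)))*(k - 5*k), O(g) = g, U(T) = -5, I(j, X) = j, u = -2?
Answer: 840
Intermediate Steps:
c(k) = 24*k (c(k) = (-4 - 2)*(k - 5*k) = -(-24)*k = 24*k)
U(-3)*c(-7) = -120*(-7) = -5*(-168) = 840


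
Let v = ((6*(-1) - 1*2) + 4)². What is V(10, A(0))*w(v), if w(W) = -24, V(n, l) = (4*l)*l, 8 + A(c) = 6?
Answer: -384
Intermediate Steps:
A(c) = -2 (A(c) = -8 + 6 = -2)
V(n, l) = 4*l²
v = 16 (v = ((-6 - 2) + 4)² = (-8 + 4)² = (-4)² = 16)
V(10, A(0))*w(v) = (4*(-2)²)*(-24) = (4*4)*(-24) = 16*(-24) = -384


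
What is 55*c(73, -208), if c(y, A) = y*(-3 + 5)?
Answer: 8030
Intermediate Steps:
c(y, A) = 2*y (c(y, A) = y*2 = 2*y)
55*c(73, -208) = 55*(2*73) = 55*146 = 8030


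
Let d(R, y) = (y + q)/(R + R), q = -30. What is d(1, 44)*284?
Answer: 1988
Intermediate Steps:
d(R, y) = (-30 + y)/(2*R) (d(R, y) = (y - 30)/(R + R) = (-30 + y)/((2*R)) = (-30 + y)*(1/(2*R)) = (-30 + y)/(2*R))
d(1, 44)*284 = ((1/2)*(-30 + 44)/1)*284 = ((1/2)*1*14)*284 = 7*284 = 1988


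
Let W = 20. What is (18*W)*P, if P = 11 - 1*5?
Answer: 2160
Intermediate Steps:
P = 6 (P = 11 - 5 = 6)
(18*W)*P = (18*20)*6 = 360*6 = 2160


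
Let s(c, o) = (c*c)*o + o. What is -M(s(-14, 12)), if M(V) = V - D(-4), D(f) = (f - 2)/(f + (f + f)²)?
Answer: -23641/10 ≈ -2364.1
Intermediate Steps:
s(c, o) = o + o*c² (s(c, o) = c²*o + o = o*c² + o = o + o*c²)
D(f) = (-2 + f)/(f + 4*f²) (D(f) = (-2 + f)/(f + (2*f)²) = (-2 + f)/(f + 4*f²))
M(V) = ⅒ + V (M(V) = V - (-2 - 4)/((-4)*(1 + 4*(-4))) = V - (-1)*(-6)/(4*(1 - 16)) = V - (-1)*(-6)/(4*(-15)) = V - (-1)*(-1)*(-6)/(4*15) = V - 1*(-⅒) = V + ⅒ = ⅒ + V)
-M(s(-14, 12)) = -(⅒ + 12*(1 + (-14)²)) = -(⅒ + 12*(1 + 196)) = -(⅒ + 12*197) = -(⅒ + 2364) = -1*23641/10 = -23641/10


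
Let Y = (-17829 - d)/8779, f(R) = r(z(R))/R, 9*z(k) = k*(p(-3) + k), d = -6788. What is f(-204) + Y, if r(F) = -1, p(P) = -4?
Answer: -2243585/1790916 ≈ -1.2528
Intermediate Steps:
z(k) = k*(-4 + k)/9 (z(k) = (k*(-4 + k))/9 = k*(-4 + k)/9)
f(R) = -1/R
Y = -11041/8779 (Y = (-17829 - 1*(-6788))/8779 = (-17829 + 6788)*(1/8779) = -11041*1/8779 = -11041/8779 ≈ -1.2577)
f(-204) + Y = -1/(-204) - 11041/8779 = -1*(-1/204) - 11041/8779 = 1/204 - 11041/8779 = -2243585/1790916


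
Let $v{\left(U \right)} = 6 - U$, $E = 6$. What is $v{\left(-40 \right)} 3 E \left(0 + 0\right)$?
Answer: $0$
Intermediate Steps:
$v{\left(-40 \right)} 3 E \left(0 + 0\right) = \left(6 - -40\right) 3 \cdot 6 \left(0 + 0\right) = \left(6 + 40\right) 18 \cdot 0 = 46 \cdot 0 = 0$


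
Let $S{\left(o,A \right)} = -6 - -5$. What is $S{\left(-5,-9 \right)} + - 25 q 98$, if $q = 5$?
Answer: $-12251$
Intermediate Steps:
$S{\left(o,A \right)} = -1$ ($S{\left(o,A \right)} = -6 + 5 = -1$)
$S{\left(-5,-9 \right)} + - 25 q 98 = -1 + \left(-25\right) 5 \cdot 98 = -1 - 12250 = -12251$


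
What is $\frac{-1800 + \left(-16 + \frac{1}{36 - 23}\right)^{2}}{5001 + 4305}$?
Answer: $- \frac{29039}{174746} \approx -0.16618$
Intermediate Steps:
$\frac{-1800 + \left(-16 + \frac{1}{36 - 23}\right)^{2}}{5001 + 4305} = \frac{-1800 + \left(-16 + \frac{1}{13}\right)^{2}}{9306} = \left(-1800 + \left(-16 + \frac{1}{13}\right)^{2}\right) \frac{1}{9306} = \left(-1800 + \left(- \frac{207}{13}\right)^{2}\right) \frac{1}{9306} = \left(-1800 + \frac{42849}{169}\right) \frac{1}{9306} = \left(- \frac{261351}{169}\right) \frac{1}{9306} = - \frac{29039}{174746}$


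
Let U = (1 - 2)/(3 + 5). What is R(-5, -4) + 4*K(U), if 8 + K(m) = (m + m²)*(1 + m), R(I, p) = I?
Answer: -4785/128 ≈ -37.383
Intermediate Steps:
U = -⅛ (U = -1/8 = -1*⅛ = -⅛ ≈ -0.12500)
K(m) = -8 + (1 + m)*(m + m²) (K(m) = -8 + (m + m²)*(1 + m) = -8 + (1 + m)*(m + m²))
R(-5, -4) + 4*K(U) = -5 + 4*(-8 - ⅛ + (-⅛)³ + 2*(-⅛)²) = -5 + 4*(-8 - ⅛ - 1/512 + 2*(1/64)) = -5 + 4*(-8 - ⅛ - 1/512 + 1/32) = -5 + 4*(-4145/512) = -5 - 4145/128 = -4785/128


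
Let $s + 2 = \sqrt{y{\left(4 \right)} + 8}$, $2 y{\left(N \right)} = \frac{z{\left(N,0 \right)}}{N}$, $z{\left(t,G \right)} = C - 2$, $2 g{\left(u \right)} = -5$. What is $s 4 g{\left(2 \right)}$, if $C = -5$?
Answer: $20 - \frac{5 \sqrt{114}}{2} \approx -6.6927$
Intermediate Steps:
$g{\left(u \right)} = - \frac{5}{2}$ ($g{\left(u \right)} = \frac{1}{2} \left(-5\right) = - \frac{5}{2}$)
$z{\left(t,G \right)} = -7$ ($z{\left(t,G \right)} = -5 - 2 = -7$)
$y{\left(N \right)} = - \frac{7}{2 N}$ ($y{\left(N \right)} = \frac{\left(-7\right) \frac{1}{N}}{2} = - \frac{7}{2 N}$)
$s = -2 + \frac{\sqrt{114}}{4}$ ($s = -2 + \sqrt{- \frac{7}{2 \cdot 4} + 8} = -2 + \sqrt{\left(- \frac{7}{2}\right) \frac{1}{4} + 8} = -2 + \sqrt{- \frac{7}{8} + 8} = -2 + \sqrt{\frac{57}{8}} = -2 + \frac{\sqrt{114}}{4} \approx 0.66927$)
$s 4 g{\left(2 \right)} = \left(-2 + \frac{\sqrt{114}}{4}\right) 4 \left(- \frac{5}{2}\right) = \left(-8 + \sqrt{114}\right) \left(- \frac{5}{2}\right) = 20 - \frac{5 \sqrt{114}}{2}$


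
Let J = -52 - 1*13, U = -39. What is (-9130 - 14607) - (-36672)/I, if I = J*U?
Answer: -20045541/845 ≈ -23723.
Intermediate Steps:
J = -65 (J = -52 - 13 = -65)
I = 2535 (I = -65*(-39) = 2535)
(-9130 - 14607) - (-36672)/I = (-9130 - 14607) - (-36672)/2535 = -23737 - (-36672)/2535 = -23737 - 1*(-12224/845) = -23737 + 12224/845 = -20045541/845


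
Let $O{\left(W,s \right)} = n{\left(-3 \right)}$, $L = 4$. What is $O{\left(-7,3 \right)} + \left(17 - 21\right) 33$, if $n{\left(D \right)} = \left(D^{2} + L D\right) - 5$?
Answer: $-140$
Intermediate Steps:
$n{\left(D \right)} = -5 + D^{2} + 4 D$ ($n{\left(D \right)} = \left(D^{2} + 4 D\right) - 5 = -5 + D^{2} + 4 D$)
$O{\left(W,s \right)} = -8$ ($O{\left(W,s \right)} = -5 + \left(-3\right)^{2} + 4 \left(-3\right) = -5 + 9 - 12 = -8$)
$O{\left(-7,3 \right)} + \left(17 - 21\right) 33 = -8 + \left(17 - 21\right) 33 = -8 - 132 = -140$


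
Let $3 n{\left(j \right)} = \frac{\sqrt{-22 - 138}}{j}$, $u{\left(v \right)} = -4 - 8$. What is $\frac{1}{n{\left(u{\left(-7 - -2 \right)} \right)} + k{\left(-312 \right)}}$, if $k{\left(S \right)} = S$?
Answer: $- \frac{12636}{3942437} + \frac{9 i \sqrt{10}}{7884874} \approx -0.0032051 + 3.6095 \cdot 10^{-6} i$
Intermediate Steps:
$u{\left(v \right)} = -12$ ($u{\left(v \right)} = -4 - 8 = -12$)
$n{\left(j \right)} = \frac{4 i \sqrt{10}}{3 j}$ ($n{\left(j \right)} = \frac{\sqrt{-22 - 138} \frac{1}{j}}{3} = \frac{\sqrt{-160} \frac{1}{j}}{3} = \frac{4 i \sqrt{10} \frac{1}{j}}{3} = \frac{4 i \sqrt{10}}{3 j}$)
$\frac{1}{n{\left(u{\left(-7 - -2 \right)} \right)} + k{\left(-312 \right)}} = \frac{1}{\frac{4 i \sqrt{10}}{3 \left(-12\right)} - 312} = \frac{1}{\frac{4}{3} i \sqrt{10} \left(- \frac{1}{12}\right) - 312} = \frac{1}{- \frac{i \sqrt{10}}{9} - 312} = \frac{1}{-312 - \frac{i \sqrt{10}}{9}}$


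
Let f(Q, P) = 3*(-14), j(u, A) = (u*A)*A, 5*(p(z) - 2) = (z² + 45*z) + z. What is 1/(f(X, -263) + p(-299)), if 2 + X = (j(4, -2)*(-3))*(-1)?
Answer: 5/75447 ≈ 6.6272e-5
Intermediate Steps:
p(z) = 2 + z²/5 + 46*z/5 (p(z) = 2 + ((z² + 45*z) + z)/5 = 2 + (z² + 46*z)/5 = 2 + (z²/5 + 46*z/5) = 2 + z²/5 + 46*z/5)
j(u, A) = u*A² (j(u, A) = (A*u)*A = u*A²)
X = 46 (X = -2 + ((4*(-2)²)*(-3))*(-1) = -2 + ((4*4)*(-3))*(-1) = -2 + (16*(-3))*(-1) = -2 - 48*(-1) = -2 + 48 = 46)
f(Q, P) = -42
1/(f(X, -263) + p(-299)) = 1/(-42 + (2 + (⅕)*(-299)² + (46/5)*(-299))) = 1/(-42 + (2 + (⅕)*89401 - 13754/5)) = 1/(-42 + (2 + 89401/5 - 13754/5)) = 1/(-42 + 75657/5) = 1/(75447/5) = 5/75447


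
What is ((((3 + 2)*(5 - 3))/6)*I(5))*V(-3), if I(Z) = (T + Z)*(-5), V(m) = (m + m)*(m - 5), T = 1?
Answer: -2400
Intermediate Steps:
V(m) = 2*m*(-5 + m) (V(m) = (2*m)*(-5 + m) = 2*m*(-5 + m))
I(Z) = -5 - 5*Z (I(Z) = (1 + Z)*(-5) = -5 - 5*Z)
((((3 + 2)*(5 - 3))/6)*I(5))*V(-3) = ((((3 + 2)*(5 - 3))/6)*(-5 - 5*5))*(2*(-3)*(-5 - 3)) = (((5*2)*(⅙))*(-5 - 25))*(2*(-3)*(-8)) = ((10*(⅙))*(-30))*48 = ((5/3)*(-30))*48 = -50*48 = -2400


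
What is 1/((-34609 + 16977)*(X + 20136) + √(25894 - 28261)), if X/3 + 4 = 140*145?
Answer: -476205056/680313766079890197 - I*√263/680313766079890197 ≈ -6.9998e-10 - 2.3838e-17*I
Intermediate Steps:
X = 60888 (X = -12 + 3*(140*145) = -12 + 3*20300 = -12 + 60900 = 60888)
1/((-34609 + 16977)*(X + 20136) + √(25894 - 28261)) = 1/((-34609 + 16977)*(60888 + 20136) + √(25894 - 28261)) = 1/(-17632*81024 + √(-2367)) = 1/(-1428615168 + 3*I*√263)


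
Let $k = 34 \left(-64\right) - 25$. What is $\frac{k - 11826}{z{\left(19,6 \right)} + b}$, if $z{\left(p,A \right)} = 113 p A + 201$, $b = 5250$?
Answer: $- \frac{14027}{18333} \approx -0.76512$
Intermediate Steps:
$k = -2201$ ($k = -2176 - 25 = -2201$)
$z{\left(p,A \right)} = 201 + 113 A p$ ($z{\left(p,A \right)} = 113 A p + 201 = 201 + 113 A p$)
$\frac{k - 11826}{z{\left(19,6 \right)} + b} = \frac{-2201 - 11826}{\left(201 + 113 \cdot 6 \cdot 19\right) + 5250} = - \frac{14027}{\left(201 + 12882\right) + 5250} = - \frac{14027}{13083 + 5250} = - \frac{14027}{18333}$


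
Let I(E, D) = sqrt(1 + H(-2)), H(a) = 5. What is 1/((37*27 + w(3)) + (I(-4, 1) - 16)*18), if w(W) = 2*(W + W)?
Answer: 241/173595 - 2*sqrt(6)/57865 ≈ 0.0013036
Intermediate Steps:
w(W) = 4*W (w(W) = 2*(2*W) = 4*W)
I(E, D) = sqrt(6) (I(E, D) = sqrt(1 + 5) = sqrt(6))
1/((37*27 + w(3)) + (I(-4, 1) - 16)*18) = 1/((37*27 + 4*3) + (sqrt(6) - 16)*18) = 1/((999 + 12) + (-16 + sqrt(6))*18) = 1/(1011 + (-288 + 18*sqrt(6))) = 1/(723 + 18*sqrt(6))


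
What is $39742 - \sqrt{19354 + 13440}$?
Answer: $39742 - \sqrt{32794} \approx 39561.0$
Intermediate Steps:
$39742 - \sqrt{19354 + 13440} = 39742 - \sqrt{32794}$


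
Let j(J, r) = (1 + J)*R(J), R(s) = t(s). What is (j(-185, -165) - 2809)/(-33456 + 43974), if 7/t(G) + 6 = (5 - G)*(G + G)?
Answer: -32914711/123246418 ≈ -0.26706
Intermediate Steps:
t(G) = 7/(-6 + 2*G*(5 - G)) (t(G) = 7/(-6 + (5 - G)*(G + G)) = 7/(-6 + (5 - G)*(2*G)) = 7/(-6 + 2*G*(5 - G)))
R(s) = -7/(6 - 10*s + 2*s**2)
j(J, r) = -7*(1 + J)/(6 - 10*J + 2*J**2) (j(J, r) = (1 + J)*(-7/(6 - 10*J + 2*J**2)) = -7*(1 + J)/(6 - 10*J + 2*J**2))
(j(-185, -165) - 2809)/(-33456 + 43974) = (7*(-1 - 1*(-185))/(2*(3 + (-185)**2 - 5*(-185))) - 2809)/(-33456 + 43974) = (7*(-1 + 185)/(2*(3 + 34225 + 925)) - 2809)/10518 = ((7/2)*184/35153 - 2809)*(1/10518) = ((7/2)*(1/35153)*184 - 2809)*(1/10518) = (644/35153 - 2809)*(1/10518) = -98744133/35153*1/10518 = -32914711/123246418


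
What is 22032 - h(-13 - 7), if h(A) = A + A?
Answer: 22072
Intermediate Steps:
h(A) = 2*A
22032 - h(-13 - 7) = 22032 - 2*(-13 - 7) = 22032 - 2*(-20) = 22032 - 1*(-40) = 22032 + 40 = 22072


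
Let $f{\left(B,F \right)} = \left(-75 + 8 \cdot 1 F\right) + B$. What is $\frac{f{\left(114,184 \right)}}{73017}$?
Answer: $\frac{1511}{73017} \approx 0.020694$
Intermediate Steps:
$f{\left(B,F \right)} = -75 + B + 8 F$ ($f{\left(B,F \right)} = \left(-75 + 8 F\right) + B = -75 + B + 8 F$)
$\frac{f{\left(114,184 \right)}}{73017} = \frac{-75 + 114 + 8 \cdot 184}{73017} = \left(-75 + 114 + 1472\right) \frac{1}{73017} = 1511 \cdot \frac{1}{73017} = \frac{1511}{73017}$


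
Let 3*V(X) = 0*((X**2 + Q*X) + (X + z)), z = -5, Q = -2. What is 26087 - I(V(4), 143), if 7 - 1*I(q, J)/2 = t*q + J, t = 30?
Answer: 26359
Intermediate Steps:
V(X) = 0 (V(X) = (0*((X**2 - 2*X) + (X - 5)))/3 = (0*((X**2 - 2*X) + (-5 + X)))/3 = (0*(-5 + X**2 - X))/3 = (1/3)*0 = 0)
I(q, J) = 14 - 60*q - 2*J (I(q, J) = 14 - 2*(30*q + J) = 14 - 2*(J + 30*q) = 14 + (-60*q - 2*J) = 14 - 60*q - 2*J)
26087 - I(V(4), 143) = 26087 - (14 - 60*0 - 2*143) = 26087 - (14 + 0 - 286) = 26087 - 1*(-272) = 26087 + 272 = 26359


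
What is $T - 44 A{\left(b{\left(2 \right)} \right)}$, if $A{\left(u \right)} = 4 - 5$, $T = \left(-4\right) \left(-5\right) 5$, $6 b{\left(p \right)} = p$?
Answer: $144$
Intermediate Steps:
$b{\left(p \right)} = \frac{p}{6}$
$T = 100$ ($T = 20 \cdot 5 = 100$)
$A{\left(u \right)} = -1$ ($A{\left(u \right)} = 4 - 5 = -1$)
$T - 44 A{\left(b{\left(2 \right)} \right)} = 100 - -44 = 100 + 44 = 144$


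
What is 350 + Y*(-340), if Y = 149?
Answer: -50310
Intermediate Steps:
350 + Y*(-340) = 350 + 149*(-340) = 350 - 50660 = -50310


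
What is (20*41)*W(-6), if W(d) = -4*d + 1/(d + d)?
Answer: 58835/3 ≈ 19612.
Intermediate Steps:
W(d) = 1/(2*d) - 4*d (W(d) = -4*d + 1/(2*d) = 1/(2*d) - 4*d)
(20*41)*W(-6) = (20*41)*((½)/(-6) - 4*(-6)) = 820*((½)*(-⅙) + 24) = 820*(-1/12 + 24) = 820*(287/12) = 58835/3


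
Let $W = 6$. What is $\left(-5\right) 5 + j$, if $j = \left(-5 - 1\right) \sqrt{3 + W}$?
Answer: $-43$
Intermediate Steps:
$j = -18$ ($j = \left(-5 - 1\right) \sqrt{3 + 6} = - 6 \sqrt{9} = \left(-6\right) 3 = -18$)
$\left(-5\right) 5 + j = \left(-5\right) 5 - 18 = -25 - 18 = -43$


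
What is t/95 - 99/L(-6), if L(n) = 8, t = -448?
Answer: -12989/760 ≈ -17.091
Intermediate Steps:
t/95 - 99/L(-6) = -448/95 - 99/8 = -12989/760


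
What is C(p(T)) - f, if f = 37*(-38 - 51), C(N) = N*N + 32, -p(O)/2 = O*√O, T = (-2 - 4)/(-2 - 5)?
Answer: 1141339/343 ≈ 3327.5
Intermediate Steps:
T = 6/7 (T = -6/(-7) = -6*(-⅐) = 6/7 ≈ 0.85714)
p(O) = -2*O^(3/2) (p(O) = -2*O*√O = -2*O^(3/2))
C(N) = 32 + N² (C(N) = N² + 32 = 32 + N²)
f = -3293 (f = 37*(-89) = -3293)
C(p(T)) - f = (32 + (-12*√42/49)²) - 1*(-3293) = (32 + (-12*√42/49)²) + 3293 = (32 + 864/343) + 3293 = 11840/343 + 3293 = 1141339/343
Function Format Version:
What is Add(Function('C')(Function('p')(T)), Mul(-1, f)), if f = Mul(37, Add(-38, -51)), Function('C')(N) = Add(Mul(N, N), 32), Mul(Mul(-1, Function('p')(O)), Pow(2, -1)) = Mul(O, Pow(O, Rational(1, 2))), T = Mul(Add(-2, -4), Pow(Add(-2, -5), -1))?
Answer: Rational(1141339, 343) ≈ 3327.5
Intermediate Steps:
T = Rational(6, 7) (T = Mul(-6, Pow(-7, -1)) = Mul(-6, Rational(-1, 7)) = Rational(6, 7) ≈ 0.85714)
Function('p')(O) = Mul(-2, Pow(O, Rational(3, 2))) (Function('p')(O) = Mul(-2, Mul(O, Pow(O, Rational(1, 2)))) = Mul(-2, Pow(O, Rational(3, 2))))
Function('C')(N) = Add(32, Pow(N, 2)) (Function('C')(N) = Add(Pow(N, 2), 32) = Add(32, Pow(N, 2)))
f = -3293 (f = Mul(37, -89) = -3293)
Add(Function('C')(Function('p')(T)), Mul(-1, f)) = Add(Add(32, Pow(Mul(-2, Pow(Rational(6, 7), Rational(3, 2))), 2)), Mul(-1, -3293)) = Add(Add(32, Pow(Mul(-2, Mul(Rational(6, 49), Pow(42, Rational(1, 2)))), 2)), 3293) = Add(Add(32, Pow(Mul(Rational(-12, 49), Pow(42, Rational(1, 2))), 2)), 3293) = Add(Add(32, Rational(864, 343)), 3293) = Add(Rational(11840, 343), 3293) = Rational(1141339, 343)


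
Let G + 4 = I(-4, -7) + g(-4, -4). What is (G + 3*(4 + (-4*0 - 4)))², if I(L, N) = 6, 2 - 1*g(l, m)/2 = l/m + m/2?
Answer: 64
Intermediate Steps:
g(l, m) = 4 - m - 2*l/m (g(l, m) = 4 - 2*(l/m + m/2) = 4 - 2*(m/2 + l/m) = 4 + (-m - 2*l/m) = 4 - m - 2*l/m)
G = 8 (G = -4 + (6 + (4 - 1*(-4) - 2*(-4)/(-4))) = -4 + (6 + (4 + 4 - 2*(-4)*(-¼))) = -4 + (6 + (4 + 4 - 2)) = -4 + (6 + 6) = -4 + 12 = 8)
(G + 3*(4 + (-4*0 - 4)))² = (8 + 3*(4 + (-4*0 - 4)))² = (8 + 3*(4 + (0 - 4)))² = (8 + 3*(4 - 4))² = (8 + 3*0)² = (8 + 0)² = 8² = 64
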